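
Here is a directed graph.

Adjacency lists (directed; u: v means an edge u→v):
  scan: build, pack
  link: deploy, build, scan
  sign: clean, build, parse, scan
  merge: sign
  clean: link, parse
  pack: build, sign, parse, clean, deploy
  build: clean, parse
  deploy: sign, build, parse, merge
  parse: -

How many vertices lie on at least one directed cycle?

8

A vertex is on a directed cycle iff it belongs to a strongly connected component of size ≥ 2 (or has a self-loop).
The vertices on cycles are {link, pack, scan, sign, build, clean, merge, deploy} — 8 in total.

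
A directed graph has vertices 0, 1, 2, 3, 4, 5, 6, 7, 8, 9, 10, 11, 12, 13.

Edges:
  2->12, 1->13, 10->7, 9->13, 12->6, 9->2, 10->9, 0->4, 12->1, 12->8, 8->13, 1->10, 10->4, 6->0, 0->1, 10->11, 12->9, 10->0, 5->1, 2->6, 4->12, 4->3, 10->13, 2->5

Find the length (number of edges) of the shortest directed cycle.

3

For each vertex v, BFS finds the shortest path from v back to v.
The shortest such closed walk is 10 → 0 → 1 → 10, length 3.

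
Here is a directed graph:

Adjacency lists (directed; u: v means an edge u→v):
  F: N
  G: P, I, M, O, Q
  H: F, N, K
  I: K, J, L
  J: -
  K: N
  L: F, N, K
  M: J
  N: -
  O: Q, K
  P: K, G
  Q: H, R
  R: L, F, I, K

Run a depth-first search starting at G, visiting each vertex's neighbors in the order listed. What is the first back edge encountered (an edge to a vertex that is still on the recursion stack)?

DFS from G (visiting each vertex's neighbors in the order listed); mark gray on enter, black on exit:
G gray
  P gray
    K gray
      N gray
      N black
    K black
    P→G: G is gray → back edge
First back edge: P → G.

P→G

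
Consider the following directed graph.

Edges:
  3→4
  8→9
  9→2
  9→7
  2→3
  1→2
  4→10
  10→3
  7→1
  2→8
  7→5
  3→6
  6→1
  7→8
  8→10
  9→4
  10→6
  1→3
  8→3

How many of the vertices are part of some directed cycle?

A vertex is on a directed cycle iff it belongs to a strongly connected component of size ≥ 2 (or has a self-loop).
The vertices on cycles are {1, 2, 3, 4, 6, 7, 8, 9, 10} — 9 in total.

9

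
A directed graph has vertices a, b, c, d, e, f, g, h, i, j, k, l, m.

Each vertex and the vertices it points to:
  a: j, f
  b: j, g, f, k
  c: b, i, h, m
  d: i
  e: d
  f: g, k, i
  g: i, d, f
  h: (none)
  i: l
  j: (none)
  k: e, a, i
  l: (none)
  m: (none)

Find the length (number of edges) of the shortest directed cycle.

For each vertex v, BFS finds the shortest path from v back to v.
The shortest such closed walk is f → g → f, length 2.

2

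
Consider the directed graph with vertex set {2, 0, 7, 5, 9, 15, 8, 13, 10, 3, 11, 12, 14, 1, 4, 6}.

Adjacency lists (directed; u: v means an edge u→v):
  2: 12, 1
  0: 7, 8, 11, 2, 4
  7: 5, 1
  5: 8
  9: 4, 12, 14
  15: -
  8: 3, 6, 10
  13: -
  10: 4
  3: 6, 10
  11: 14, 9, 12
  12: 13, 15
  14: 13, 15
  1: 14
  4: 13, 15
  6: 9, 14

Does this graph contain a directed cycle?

No

DFS with white/gray/black marking, starting from 0:
0 gray
  7 gray
    5 gray
      8 gray
        3 gray
          6 gray
            9 gray
              4 gray
                13 gray
                13 black
                15 gray
                15 black
              4 black
              12 gray
                12→13: 13 black — skip
                12→15: 15 black — skip
              12 black
              14 gray
                14→13: 13 black — skip
                14→15: 15 black — skip
              14 black
            9 black
            6→14: 14 black — skip
          6 black
          10 gray
            10→4: 4 black — skip
          10 black
        3 black
        8→6: 6 black — skip
        8→10: 10 black — skip
      8 black
    5 black
    1 gray
      1→14: 14 black — skip
    1 black
  7 black
  0→8: 8 black — skip
  11 gray
    11→14: 14 black — skip
    11→9: 9 black — skip
    11→12: 12 black — skip
  11 black
  2 gray
    2→12: 12 black — skip
    2→1: 1 black — skip
  2 black
  0→4: 4 black — skip
0 black
Every edge goes to a white or black vertex — no back edge, so the graph is acyclic.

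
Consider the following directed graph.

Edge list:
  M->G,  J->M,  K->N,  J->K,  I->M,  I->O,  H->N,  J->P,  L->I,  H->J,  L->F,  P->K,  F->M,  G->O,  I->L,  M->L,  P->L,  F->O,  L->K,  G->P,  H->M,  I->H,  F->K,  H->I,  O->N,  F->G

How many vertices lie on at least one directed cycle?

A vertex is on a directed cycle iff it belongs to a strongly connected component of size ≥ 2 (or has a self-loop).
The vertices on cycles are {F, G, H, I, J, L, M, P} — 8 in total.

8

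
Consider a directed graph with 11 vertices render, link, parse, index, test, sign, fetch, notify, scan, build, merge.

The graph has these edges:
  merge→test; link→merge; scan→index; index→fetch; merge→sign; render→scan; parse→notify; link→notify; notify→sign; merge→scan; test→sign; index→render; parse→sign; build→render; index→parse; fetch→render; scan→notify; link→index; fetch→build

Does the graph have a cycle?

DFS with white/gray/black marking, starting from sign:
sign gray
sign black
render gray
  scan gray
    index gray
      index→render: render is gray → back edge
Back edge found, so a cycle exists: render → scan → index → render.

Yes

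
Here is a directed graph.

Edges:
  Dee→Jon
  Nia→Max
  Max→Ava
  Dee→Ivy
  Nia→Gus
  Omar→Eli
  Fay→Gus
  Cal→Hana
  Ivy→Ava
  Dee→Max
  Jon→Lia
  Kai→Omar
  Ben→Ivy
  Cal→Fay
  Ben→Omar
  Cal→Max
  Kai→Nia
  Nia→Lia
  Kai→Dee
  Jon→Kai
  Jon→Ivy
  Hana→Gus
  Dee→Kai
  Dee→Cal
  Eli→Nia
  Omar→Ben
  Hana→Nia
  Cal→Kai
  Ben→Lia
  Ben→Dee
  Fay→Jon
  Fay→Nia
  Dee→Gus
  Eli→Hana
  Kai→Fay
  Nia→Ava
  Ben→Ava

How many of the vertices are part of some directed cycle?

7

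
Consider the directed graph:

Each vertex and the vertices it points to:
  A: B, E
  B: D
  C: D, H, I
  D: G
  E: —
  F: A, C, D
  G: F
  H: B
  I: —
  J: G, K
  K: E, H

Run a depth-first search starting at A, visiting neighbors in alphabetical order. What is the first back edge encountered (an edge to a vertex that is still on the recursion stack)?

DFS from A (visiting neighbors in alphabetical order); mark gray on enter, black on exit:
A gray
  B gray
    D gray
      G gray
        F gray
          F→A: A is gray → back edge
First back edge: F → A.

F->A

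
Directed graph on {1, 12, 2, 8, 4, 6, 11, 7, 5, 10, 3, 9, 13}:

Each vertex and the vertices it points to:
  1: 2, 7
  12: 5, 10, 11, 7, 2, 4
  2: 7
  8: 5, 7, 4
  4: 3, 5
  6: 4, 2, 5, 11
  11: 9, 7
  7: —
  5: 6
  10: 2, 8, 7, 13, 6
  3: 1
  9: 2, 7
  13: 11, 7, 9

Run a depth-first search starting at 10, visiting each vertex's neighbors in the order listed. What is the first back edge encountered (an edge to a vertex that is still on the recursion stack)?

4->5

DFS from 10 (visiting each vertex's neighbors in the order listed); mark gray on enter, black on exit:
10 gray
  2 gray
    7 gray
    7 black
  2 black
  8 gray
    5 gray
      6 gray
        4 gray
          3 gray
            1 gray
              1→2: 2 black — skip
              1→7: 7 black — skip
            1 black
          3 black
          4→5: 5 is gray → back edge
First back edge: 4 → 5.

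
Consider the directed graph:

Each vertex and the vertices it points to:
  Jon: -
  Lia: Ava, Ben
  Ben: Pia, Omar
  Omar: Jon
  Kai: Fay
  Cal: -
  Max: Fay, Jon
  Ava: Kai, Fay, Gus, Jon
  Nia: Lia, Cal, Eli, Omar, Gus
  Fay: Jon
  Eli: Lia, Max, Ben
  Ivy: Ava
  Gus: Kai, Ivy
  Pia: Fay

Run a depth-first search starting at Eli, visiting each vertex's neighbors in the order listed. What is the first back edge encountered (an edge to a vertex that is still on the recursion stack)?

Ivy→Ava

DFS from Eli (visiting each vertex's neighbors in the order listed); mark gray on enter, black on exit:
Eli gray
  Lia gray
    Ava gray
      Kai gray
        Fay gray
          Jon gray
          Jon black
        Fay black
      Kai black
      Ava→Fay: Fay black — skip
      Gus gray
        Gus→Kai: Kai black — skip
        Ivy gray
          Ivy→Ava: Ava is gray → back edge
First back edge: Ivy → Ava.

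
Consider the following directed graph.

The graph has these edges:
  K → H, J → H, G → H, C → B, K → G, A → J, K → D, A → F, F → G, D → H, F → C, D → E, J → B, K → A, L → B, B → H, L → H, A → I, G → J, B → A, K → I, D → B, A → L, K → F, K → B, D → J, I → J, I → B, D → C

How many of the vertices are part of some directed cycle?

A vertex is on a directed cycle iff it belongs to a strongly connected component of size ≥ 2 (or has a self-loop).
The vertices on cycles are {A, B, C, F, G, I, J, L} — 8 in total.

8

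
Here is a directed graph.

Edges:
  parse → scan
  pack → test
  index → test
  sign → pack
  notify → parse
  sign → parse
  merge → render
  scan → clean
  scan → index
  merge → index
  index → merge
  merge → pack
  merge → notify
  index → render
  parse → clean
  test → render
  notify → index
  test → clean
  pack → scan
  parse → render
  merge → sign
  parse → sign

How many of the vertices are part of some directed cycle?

7

A vertex is on a directed cycle iff it belongs to a strongly connected component of size ≥ 2 (or has a self-loop).
The vertices on cycles are {pack, scan, sign, index, merge, parse, notify} — 7 in total.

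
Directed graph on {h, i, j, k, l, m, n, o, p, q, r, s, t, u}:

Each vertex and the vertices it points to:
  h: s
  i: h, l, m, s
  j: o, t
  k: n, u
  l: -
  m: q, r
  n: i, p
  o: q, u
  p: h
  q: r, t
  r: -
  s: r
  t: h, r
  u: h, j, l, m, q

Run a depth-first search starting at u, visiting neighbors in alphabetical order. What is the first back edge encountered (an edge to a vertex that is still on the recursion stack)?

DFS from u (visiting neighbors in alphabetical order); mark gray on enter, black on exit:
u gray
  h gray
    s gray
      r gray
      r black
    s black
  h black
  j gray
    o gray
      q gray
        q→r: r black — skip
        t gray
          t→h: h black — skip
          t→r: r black — skip
        t black
      q black
      o→u: u is gray → back edge
First back edge: o → u.

o→u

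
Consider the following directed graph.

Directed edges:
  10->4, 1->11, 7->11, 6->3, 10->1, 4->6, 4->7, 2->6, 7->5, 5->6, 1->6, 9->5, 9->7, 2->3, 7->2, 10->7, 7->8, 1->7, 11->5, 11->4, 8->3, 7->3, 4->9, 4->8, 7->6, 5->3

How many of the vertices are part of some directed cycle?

4

A vertex is on a directed cycle iff it belongs to a strongly connected component of size ≥ 2 (or has a self-loop).
The vertices on cycles are {4, 7, 9, 11} — 4 in total.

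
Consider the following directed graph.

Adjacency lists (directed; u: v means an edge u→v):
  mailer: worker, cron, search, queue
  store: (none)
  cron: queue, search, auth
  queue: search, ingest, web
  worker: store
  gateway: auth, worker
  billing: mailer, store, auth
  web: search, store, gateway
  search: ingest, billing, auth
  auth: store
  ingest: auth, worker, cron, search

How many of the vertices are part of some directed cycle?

A vertex is on a directed cycle iff it belongs to a strongly connected component of size ≥ 2 (or has a self-loop).
The vertices on cycles are {web, cron, queue, ingest, mailer, search, billing} — 7 in total.

7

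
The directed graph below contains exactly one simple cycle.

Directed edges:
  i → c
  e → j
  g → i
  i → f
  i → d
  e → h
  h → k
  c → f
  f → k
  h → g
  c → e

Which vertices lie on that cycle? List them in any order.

DFS with gray/black marking from i:
i gray
  f gray
    k gray
    k black
  f black
  d gray
  d black
  c gray
    c→f: f black — skip
    e gray
      h gray
        h→k: k black — skip
        g gray
          g→i: i is gray → back edge
Back edge closes the cycle i → c → e → h → g → i; its vertices are {c, e, g, h, i}.

c, e, g, h, i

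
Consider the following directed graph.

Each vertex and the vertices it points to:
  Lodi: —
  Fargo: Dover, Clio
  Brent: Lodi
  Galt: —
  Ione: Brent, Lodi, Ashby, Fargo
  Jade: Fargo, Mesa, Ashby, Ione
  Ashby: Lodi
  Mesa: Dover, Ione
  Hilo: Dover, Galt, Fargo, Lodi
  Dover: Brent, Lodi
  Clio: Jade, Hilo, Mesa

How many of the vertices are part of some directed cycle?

A vertex is on a directed cycle iff it belongs to a strongly connected component of size ≥ 2 (or has a self-loop).
The vertices on cycles are {Clio, Hilo, Ione, Jade, Mesa, Fargo} — 6 in total.

6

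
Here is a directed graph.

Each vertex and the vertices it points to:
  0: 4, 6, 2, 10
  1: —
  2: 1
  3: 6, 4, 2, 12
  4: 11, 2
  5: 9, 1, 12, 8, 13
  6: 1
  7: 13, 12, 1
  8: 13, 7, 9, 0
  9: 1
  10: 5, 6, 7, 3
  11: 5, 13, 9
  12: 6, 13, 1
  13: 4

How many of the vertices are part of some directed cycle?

10

A vertex is on a directed cycle iff it belongs to a strongly connected component of size ≥ 2 (or has a self-loop).
The vertices on cycles are {0, 3, 4, 5, 7, 8, 10, 11, 12, 13} — 10 in total.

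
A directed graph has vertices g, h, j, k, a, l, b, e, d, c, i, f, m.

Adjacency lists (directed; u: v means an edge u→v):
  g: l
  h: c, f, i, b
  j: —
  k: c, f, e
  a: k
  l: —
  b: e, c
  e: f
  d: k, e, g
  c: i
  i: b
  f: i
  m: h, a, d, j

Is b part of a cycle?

Yes

b is on a cycle iff b can reach itself via ≥1 edge.
b → c → i → b — yes.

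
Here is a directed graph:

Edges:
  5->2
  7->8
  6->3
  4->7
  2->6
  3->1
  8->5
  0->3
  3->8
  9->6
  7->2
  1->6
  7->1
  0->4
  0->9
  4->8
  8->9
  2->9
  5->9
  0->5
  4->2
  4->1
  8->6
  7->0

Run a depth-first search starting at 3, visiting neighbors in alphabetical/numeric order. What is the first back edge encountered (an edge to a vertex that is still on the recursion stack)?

DFS from 3 (visiting neighbors in alphabetical/numeric order); mark gray on enter, black on exit:
3 gray
  1 gray
    6 gray
      6→3: 3 is gray → back edge
First back edge: 6 → 3.

6->3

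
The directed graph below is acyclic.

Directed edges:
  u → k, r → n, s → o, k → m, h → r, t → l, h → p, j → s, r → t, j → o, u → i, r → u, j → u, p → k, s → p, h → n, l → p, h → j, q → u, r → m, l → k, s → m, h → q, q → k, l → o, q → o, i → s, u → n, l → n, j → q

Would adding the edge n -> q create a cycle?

Adding n→q creates a cycle iff q can already reach n.
Path from q: q → u → n.
So q → … → n → q is a cycle.

Yes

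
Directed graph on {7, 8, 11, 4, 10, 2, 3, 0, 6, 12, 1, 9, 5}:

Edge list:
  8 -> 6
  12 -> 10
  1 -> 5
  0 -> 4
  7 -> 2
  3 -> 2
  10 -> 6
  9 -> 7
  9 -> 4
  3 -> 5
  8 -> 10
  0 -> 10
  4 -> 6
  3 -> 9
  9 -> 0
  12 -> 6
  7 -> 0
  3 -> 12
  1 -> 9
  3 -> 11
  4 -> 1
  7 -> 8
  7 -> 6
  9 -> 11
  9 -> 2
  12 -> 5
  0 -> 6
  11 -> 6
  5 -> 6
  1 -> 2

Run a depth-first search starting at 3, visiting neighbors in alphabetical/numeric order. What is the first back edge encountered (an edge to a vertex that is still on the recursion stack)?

DFS from 3 (visiting neighbors in alphabetical/numeric order); mark gray on enter, black on exit:
3 gray
  2 gray
  2 black
  5 gray
    6 gray
    6 black
  5 black
  9 gray
    0 gray
      4 gray
        1 gray
          1→2: 2 black — skip
          1→5: 5 black — skip
          1→9: 9 is gray → back edge
First back edge: 1 → 9.

1→9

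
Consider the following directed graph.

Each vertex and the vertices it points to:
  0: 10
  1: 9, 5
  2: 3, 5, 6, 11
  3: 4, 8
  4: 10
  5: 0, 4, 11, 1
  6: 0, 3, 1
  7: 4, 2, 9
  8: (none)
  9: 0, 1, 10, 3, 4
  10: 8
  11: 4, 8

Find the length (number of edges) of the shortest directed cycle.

For each vertex v, BFS finds the shortest path from v back to v.
The shortest such closed walk is 9 → 1 → 9, length 2.

2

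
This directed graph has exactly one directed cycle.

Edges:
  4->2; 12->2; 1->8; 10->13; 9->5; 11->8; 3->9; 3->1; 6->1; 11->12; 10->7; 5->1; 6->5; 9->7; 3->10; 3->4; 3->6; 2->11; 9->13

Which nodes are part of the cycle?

2, 11, 12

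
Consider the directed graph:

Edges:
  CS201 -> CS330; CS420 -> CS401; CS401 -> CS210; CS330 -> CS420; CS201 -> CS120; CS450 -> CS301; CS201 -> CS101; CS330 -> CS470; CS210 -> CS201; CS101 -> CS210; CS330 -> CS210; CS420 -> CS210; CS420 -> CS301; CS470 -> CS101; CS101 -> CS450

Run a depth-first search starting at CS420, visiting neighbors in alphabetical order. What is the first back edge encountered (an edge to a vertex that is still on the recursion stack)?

CS101→CS210

DFS from CS420 (visiting neighbors in alphabetical order); mark gray on enter, black on exit:
CS420 gray
  CS210 gray
    CS201 gray
      CS101 gray
        CS101→CS210: CS210 is gray → back edge
First back edge: CS101 → CS210.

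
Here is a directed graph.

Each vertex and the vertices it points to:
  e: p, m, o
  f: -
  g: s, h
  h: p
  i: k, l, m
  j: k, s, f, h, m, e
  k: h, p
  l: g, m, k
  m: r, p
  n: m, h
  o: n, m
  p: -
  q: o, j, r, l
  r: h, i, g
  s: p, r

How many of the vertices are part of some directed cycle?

A vertex is on a directed cycle iff it belongs to a strongly connected component of size ≥ 2 (or has a self-loop).
The vertices on cycles are {g, i, l, m, r, s} — 6 in total.

6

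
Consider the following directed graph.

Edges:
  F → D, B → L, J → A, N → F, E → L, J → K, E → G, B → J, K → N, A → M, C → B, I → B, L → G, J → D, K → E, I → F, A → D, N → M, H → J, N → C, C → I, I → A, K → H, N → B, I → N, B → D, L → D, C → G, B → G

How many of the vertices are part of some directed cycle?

7

A vertex is on a directed cycle iff it belongs to a strongly connected component of size ≥ 2 (or has a self-loop).
The vertices on cycles are {B, C, H, I, J, K, N} — 7 in total.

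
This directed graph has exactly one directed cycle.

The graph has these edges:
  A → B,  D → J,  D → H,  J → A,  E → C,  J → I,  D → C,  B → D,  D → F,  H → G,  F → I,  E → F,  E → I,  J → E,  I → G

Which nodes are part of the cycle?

A, B, D, J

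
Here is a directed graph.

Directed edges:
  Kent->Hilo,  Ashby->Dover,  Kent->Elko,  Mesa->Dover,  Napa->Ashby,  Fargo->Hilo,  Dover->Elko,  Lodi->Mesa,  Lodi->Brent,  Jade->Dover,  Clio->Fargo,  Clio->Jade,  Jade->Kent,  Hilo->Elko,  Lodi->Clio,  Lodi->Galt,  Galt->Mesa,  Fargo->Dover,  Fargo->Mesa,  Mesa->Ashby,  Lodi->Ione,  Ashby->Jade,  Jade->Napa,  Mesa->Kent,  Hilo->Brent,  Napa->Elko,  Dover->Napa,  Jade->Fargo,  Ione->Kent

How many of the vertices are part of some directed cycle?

6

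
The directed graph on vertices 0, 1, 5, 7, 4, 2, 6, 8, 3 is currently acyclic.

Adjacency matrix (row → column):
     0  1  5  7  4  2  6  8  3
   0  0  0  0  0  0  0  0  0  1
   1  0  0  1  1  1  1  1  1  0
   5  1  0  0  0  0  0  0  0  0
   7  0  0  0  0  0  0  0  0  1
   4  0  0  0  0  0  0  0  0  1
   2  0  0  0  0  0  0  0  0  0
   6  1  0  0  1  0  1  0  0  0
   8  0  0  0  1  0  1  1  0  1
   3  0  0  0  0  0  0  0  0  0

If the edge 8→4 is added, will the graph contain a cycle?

No

Adding 8→4 creates a cycle iff 4 can already reach 8.
Explore from 4: no path reaches 8. The graph stays acyclic.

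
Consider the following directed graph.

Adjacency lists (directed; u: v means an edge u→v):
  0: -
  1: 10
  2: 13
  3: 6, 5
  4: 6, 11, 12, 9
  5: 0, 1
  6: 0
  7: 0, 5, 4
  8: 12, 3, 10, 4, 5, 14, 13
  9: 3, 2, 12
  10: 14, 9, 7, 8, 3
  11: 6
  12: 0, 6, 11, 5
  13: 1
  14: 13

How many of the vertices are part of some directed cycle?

12

A vertex is on a directed cycle iff it belongs to a strongly connected component of size ≥ 2 (or has a self-loop).
The vertices on cycles are {1, 2, 3, 4, 5, 7, 8, 9, 10, 12, 13, 14} — 12 in total.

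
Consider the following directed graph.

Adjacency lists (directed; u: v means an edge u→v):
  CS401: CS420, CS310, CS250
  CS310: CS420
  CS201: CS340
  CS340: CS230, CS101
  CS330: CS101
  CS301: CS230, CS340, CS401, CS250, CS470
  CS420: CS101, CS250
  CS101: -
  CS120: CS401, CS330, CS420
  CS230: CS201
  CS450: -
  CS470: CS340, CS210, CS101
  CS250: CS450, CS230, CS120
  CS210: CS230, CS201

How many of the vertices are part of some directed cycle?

A vertex is on a directed cycle iff it belongs to a strongly connected component of size ≥ 2 (or has a self-loop).
The vertices on cycles are {CS120, CS201, CS230, CS250, CS310, CS340, CS401, CS420} — 8 in total.

8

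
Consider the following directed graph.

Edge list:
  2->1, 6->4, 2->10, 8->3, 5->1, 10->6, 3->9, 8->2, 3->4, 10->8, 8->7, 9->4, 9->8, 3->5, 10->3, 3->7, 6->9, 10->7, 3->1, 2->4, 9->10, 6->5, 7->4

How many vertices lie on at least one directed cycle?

6

A vertex is on a directed cycle iff it belongs to a strongly connected component of size ≥ 2 (or has a self-loop).
The vertices on cycles are {2, 3, 6, 8, 9, 10} — 6 in total.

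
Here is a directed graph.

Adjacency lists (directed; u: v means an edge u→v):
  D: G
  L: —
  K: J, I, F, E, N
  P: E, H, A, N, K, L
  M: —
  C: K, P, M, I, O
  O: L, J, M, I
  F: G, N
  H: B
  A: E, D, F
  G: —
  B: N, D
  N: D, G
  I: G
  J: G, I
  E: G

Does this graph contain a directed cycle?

No

DFS with white/gray/black marking, starting from B:
B gray
  N gray
    D gray
      G gray
      G black
    D black
    N→G: G black — skip
  N black
  B→D: D black — skip
B black
L gray
L black
K gray
  J gray
    J→G: G black — skip
    I gray
      I→G: G black — skip
    I black
  J black
  K→I: I black — skip
  F gray
    F→G: G black — skip
    F→N: N black — skip
  F black
  E gray
    E→G: G black — skip
  E black
  K→N: N black — skip
K black
P gray
  P→E: E black — skip
  H gray
    H→B: B black — skip
  H black
  A gray
    A→E: E black — skip
    A→D: D black — skip
    A→F: F black — skip
  A black
  P→N: N black — skip
  P→K: K black — skip
  P→L: L black — skip
P black
M gray
M black
C gray
  C→K: K black — skip
  C→P: P black — skip
  C→M: M black — skip
  C→I: I black — skip
  O gray
    O→L: L black — skip
    O→J: J black — skip
    O→M: M black — skip
    O→I: I black — skip
  O black
C black
Every edge goes to a white or black vertex — no back edge, so the graph is acyclic.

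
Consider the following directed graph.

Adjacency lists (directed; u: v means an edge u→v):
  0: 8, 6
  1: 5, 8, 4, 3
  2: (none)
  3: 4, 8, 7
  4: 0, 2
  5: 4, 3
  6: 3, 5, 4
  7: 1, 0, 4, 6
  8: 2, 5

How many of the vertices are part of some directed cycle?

8

A vertex is on a directed cycle iff it belongs to a strongly connected component of size ≥ 2 (or has a self-loop).
The vertices on cycles are {0, 1, 3, 4, 5, 6, 7, 8} — 8 in total.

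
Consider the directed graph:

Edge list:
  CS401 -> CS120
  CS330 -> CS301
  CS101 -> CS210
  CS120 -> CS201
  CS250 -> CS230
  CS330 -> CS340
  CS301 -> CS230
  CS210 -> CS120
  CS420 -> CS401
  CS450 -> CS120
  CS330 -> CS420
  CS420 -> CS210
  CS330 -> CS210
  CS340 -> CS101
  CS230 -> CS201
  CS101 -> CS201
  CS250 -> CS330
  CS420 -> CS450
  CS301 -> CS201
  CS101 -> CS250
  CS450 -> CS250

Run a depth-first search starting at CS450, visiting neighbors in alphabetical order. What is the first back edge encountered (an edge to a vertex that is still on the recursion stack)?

CS101→CS250

DFS from CS450 (visiting neighbors in alphabetical order); mark gray on enter, black on exit:
CS450 gray
  CS120 gray
    CS201 gray
    CS201 black
  CS120 black
  CS250 gray
    CS230 gray
      CS230→CS201: CS201 black — skip
    CS230 black
    CS330 gray
      CS210 gray
        CS210→CS120: CS120 black — skip
      CS210 black
      CS301 gray
        CS301→CS201: CS201 black — skip
        CS301→CS230: CS230 black — skip
      CS301 black
      CS340 gray
        CS101 gray
          CS101→CS201: CS201 black — skip
          CS101→CS210: CS210 black — skip
          CS101→CS250: CS250 is gray → back edge
First back edge: CS101 → CS250.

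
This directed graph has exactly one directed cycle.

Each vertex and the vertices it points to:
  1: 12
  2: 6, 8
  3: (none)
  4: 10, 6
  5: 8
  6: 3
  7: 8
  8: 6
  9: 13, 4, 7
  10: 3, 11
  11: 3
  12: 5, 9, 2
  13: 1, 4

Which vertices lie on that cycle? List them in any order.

1, 9, 12, 13

DFS with gray/black marking from 12:
12 gray
  5 gray
    8 gray
      6 gray
        3 gray
        3 black
      6 black
    8 black
  5 black
  9 gray
    13 gray
      1 gray
        1→12: 12 is gray → back edge
Back edge closes the cycle 12 → 9 → 13 → 1 → 12; its vertices are {1, 9, 12, 13}.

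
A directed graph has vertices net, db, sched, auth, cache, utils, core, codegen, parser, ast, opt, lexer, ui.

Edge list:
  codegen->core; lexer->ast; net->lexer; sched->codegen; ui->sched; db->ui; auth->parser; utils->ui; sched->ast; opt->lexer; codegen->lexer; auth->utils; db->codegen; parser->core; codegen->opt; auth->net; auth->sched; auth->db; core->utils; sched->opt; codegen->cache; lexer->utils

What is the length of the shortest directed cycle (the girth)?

5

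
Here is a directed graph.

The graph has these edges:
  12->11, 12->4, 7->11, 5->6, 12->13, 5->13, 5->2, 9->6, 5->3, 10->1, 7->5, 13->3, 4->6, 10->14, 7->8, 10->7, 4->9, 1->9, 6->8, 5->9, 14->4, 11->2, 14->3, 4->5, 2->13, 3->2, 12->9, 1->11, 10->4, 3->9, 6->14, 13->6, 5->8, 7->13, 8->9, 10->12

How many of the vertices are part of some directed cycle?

9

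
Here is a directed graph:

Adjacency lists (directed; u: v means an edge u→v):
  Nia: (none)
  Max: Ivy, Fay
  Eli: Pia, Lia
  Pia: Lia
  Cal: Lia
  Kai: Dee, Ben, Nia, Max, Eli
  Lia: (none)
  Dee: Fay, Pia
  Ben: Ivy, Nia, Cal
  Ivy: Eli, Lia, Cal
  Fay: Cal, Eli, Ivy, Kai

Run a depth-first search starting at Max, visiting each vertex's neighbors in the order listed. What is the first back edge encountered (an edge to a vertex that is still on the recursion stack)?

DFS from Max (visiting each vertex's neighbors in the order listed); mark gray on enter, black on exit:
Max gray
  Ivy gray
    Eli gray
      Pia gray
        Lia gray
        Lia black
      Pia black
      Eli→Lia: Lia black — skip
    Eli black
    Ivy→Lia: Lia black — skip
    Cal gray
      Cal→Lia: Lia black — skip
    Cal black
  Ivy black
  Fay gray
    Fay→Cal: Cal black — skip
    Fay→Eli: Eli black — skip
    Fay→Ivy: Ivy black — skip
    Kai gray
      Dee gray
        Dee→Fay: Fay is gray → back edge
First back edge: Dee → Fay.

Dee->Fay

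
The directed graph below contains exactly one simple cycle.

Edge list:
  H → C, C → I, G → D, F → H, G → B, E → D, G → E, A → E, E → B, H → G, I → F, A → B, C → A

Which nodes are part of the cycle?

C, F, H, I

DFS with gray/black marking from H:
H gray
  G gray
    D gray
    D black
    E gray
      E→D: D black — skip
      B gray
      B black
    E black
    G→B: B black — skip
  G black
  C gray
    A gray
      A→E: E black — skip
      A→B: B black — skip
    A black
    I gray
      F gray
        F→H: H is gray → back edge
Back edge closes the cycle H → C → I → F → H; its vertices are {C, F, H, I}.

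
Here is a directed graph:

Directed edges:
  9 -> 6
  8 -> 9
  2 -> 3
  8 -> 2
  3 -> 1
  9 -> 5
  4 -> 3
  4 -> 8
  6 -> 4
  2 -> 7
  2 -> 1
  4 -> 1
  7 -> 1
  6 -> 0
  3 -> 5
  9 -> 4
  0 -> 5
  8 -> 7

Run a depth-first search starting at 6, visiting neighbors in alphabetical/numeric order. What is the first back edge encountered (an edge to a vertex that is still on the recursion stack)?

9->4

DFS from 6 (visiting neighbors in alphabetical/numeric order); mark gray on enter, black on exit:
6 gray
  0 gray
    5 gray
    5 black
  0 black
  4 gray
    1 gray
    1 black
    3 gray
      3→1: 1 black — skip
      3→5: 5 black — skip
    3 black
    8 gray
      2 gray
        2→1: 1 black — skip
        2→3: 3 black — skip
        7 gray
          7→1: 1 black — skip
        7 black
      2 black
      8→7: 7 black — skip
      9 gray
        9→4: 4 is gray → back edge
First back edge: 9 → 4.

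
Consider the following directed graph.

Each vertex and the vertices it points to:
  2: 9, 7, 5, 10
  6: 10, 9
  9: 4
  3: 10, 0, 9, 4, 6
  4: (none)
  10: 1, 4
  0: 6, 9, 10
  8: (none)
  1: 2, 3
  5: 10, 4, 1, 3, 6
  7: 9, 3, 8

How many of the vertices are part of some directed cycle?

8

A vertex is on a directed cycle iff it belongs to a strongly connected component of size ≥ 2 (or has a self-loop).
The vertices on cycles are {0, 1, 2, 3, 5, 6, 7, 10} — 8 in total.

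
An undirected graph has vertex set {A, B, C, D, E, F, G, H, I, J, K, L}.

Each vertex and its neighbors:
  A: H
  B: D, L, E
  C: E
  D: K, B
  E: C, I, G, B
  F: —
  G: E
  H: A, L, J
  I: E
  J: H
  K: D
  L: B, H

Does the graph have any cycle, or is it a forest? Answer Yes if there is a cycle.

No

DFS, tracking each vertex's parent; an edge to a visited non-parent vertex closes a cycle.
Start from A:
visit A (parent –)
  visit H (parent A)
    H–A: parent, skip
    visit L (parent H)
      visit B (parent L)
        visit D (parent B)
          visit K (parent D)
            K–D: parent, skip
          D–B: parent, skip
        B–L: parent, skip
        visit E (parent B)
          visit C (parent E)
            C–E: parent, skip
          visit I (parent E)
            I–E: parent, skip
          visit G (parent E)
            G–E: parent, skip
          E–B: parent, skip
      L–H: parent, skip
    visit J (parent H)
      J–H: parent, skip
visit F (parent –)
No non-parent visited neighbor found — the graph is a forest.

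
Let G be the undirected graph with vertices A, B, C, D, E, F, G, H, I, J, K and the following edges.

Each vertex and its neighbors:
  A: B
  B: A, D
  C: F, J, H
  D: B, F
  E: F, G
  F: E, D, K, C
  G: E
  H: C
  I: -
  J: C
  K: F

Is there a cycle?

No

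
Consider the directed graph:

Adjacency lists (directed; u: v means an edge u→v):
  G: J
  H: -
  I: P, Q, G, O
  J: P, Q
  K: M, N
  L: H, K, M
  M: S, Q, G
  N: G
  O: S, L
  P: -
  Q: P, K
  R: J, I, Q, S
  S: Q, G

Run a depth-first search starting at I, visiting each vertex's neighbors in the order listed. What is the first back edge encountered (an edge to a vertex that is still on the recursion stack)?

DFS from I (visiting each vertex's neighbors in the order listed); mark gray on enter, black on exit:
I gray
  P gray
  P black
  Q gray
    Q→P: P black — skip
    K gray
      M gray
        S gray
          S→Q: Q is gray → back edge
First back edge: S → Q.

S→Q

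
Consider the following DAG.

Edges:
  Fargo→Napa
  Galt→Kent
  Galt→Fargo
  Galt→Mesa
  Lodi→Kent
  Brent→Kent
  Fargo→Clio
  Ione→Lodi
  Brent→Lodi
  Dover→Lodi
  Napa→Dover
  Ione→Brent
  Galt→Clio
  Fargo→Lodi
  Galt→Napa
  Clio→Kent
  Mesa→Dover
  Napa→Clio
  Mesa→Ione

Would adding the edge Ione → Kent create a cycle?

No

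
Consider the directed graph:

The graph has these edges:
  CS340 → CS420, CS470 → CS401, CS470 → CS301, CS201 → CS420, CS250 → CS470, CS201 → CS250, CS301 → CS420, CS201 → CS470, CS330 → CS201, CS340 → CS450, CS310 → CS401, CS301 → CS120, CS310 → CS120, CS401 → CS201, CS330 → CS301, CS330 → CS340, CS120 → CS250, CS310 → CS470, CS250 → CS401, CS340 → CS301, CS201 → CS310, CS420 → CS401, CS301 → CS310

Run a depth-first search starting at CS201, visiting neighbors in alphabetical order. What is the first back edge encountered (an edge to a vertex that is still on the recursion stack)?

CS401->CS201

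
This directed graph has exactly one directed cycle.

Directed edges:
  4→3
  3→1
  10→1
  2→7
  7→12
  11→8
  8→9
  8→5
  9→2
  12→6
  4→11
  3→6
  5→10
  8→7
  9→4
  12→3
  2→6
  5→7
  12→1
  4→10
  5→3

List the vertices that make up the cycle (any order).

4, 8, 9, 11

DFS with gray/black marking from 4:
4 gray
  11 gray
    8 gray
      9 gray
        9→4: 4 is gray → back edge
Back edge closes the cycle 4 → 11 → 8 → 9 → 4; its vertices are {4, 8, 9, 11}.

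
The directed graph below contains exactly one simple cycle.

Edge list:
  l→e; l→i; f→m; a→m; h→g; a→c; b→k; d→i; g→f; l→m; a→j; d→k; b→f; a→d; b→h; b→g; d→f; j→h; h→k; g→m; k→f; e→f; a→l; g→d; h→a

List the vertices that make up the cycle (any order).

DFS with gray/black marking from h:
h gray
  g gray
    f gray
      m gray
      m black
    f black
    g→m: m black — skip
    d gray
      i gray
      i black
      k gray
        k→f: f black — skip
      k black
      d→f: f black — skip
    d black
  g black
  a gray
    l gray
      l→m: m black — skip
      e gray
        e→f: f black — skip
      e black
      l→i: i black — skip
    l black
    a→d: d black — skip
    c gray
    c black
    j gray
      j→h: h is gray → back edge
Back edge closes the cycle h → a → j → h; its vertices are {a, h, j}.

a, h, j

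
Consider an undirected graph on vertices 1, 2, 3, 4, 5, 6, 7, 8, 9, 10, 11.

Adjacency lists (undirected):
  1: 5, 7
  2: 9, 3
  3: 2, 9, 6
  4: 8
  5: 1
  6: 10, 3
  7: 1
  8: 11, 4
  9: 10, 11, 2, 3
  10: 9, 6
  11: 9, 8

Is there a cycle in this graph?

DFS, tracking each vertex's parent; an edge to a visited non-parent vertex closes a cycle.
Start from 7:
visit 7 (parent –)
  visit 1 (parent 7)
    visit 5 (parent 1)
      5–1: parent, skip
    1–7: parent, skip
visit 2 (parent –)
  visit 9 (parent 2)
    visit 10 (parent 9)
      10–9: parent, skip
      visit 6 (parent 10)
        6–10: parent, skip
        visit 3 (parent 6)
          3–2: 2 visited and ≠ parent → cycle
Cycle: 2 – 9 – 10 – 6 – 3 – 2.

Yes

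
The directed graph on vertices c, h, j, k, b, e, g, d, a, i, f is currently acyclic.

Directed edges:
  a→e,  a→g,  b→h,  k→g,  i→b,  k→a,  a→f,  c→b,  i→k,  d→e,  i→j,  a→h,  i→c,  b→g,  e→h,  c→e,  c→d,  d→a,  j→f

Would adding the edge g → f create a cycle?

Adding g→f creates a cycle iff f can already reach g.
Explore from f: no path reaches g. The graph stays acyclic.

No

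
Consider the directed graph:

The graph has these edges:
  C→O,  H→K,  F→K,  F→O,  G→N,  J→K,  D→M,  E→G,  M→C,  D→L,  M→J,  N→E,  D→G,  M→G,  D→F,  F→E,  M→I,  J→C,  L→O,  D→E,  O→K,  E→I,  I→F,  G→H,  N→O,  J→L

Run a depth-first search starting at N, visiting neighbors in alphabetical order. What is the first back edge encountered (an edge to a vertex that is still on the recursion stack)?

G→N

DFS from N (visiting neighbors in alphabetical order); mark gray on enter, black on exit:
N gray
  E gray
    G gray
      H gray
        K gray
        K black
      H black
      G→N: N is gray → back edge
First back edge: G → N.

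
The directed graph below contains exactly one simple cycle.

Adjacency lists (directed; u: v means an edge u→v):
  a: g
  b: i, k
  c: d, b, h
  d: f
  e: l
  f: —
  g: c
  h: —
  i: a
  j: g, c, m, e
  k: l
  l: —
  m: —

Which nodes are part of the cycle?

DFS with gray/black marking from c:
c gray
  d gray
    f gray
    f black
  d black
  b gray
    i gray
      a gray
        g gray
          g→c: c is gray → back edge
Back edge closes the cycle c → b → i → a → g → c; its vertices are {a, b, c, g, i}.

a, b, c, g, i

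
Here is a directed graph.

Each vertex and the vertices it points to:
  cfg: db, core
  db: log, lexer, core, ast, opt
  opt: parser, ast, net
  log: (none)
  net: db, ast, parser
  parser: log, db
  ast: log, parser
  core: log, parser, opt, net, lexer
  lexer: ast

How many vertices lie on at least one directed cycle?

7

A vertex is on a directed cycle iff it belongs to a strongly connected component of size ≥ 2 (or has a self-loop).
The vertices on cycles are {db, ast, net, opt, core, lexer, parser} — 7 in total.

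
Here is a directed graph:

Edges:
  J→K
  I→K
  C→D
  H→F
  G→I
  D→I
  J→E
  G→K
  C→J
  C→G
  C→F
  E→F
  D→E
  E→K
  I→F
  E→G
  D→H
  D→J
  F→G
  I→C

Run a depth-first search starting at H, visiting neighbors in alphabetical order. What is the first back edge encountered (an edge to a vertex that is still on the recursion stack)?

DFS from H (visiting neighbors in alphabetical order); mark gray on enter, black on exit:
H gray
  F gray
    G gray
      I gray
        C gray
          D gray
            E gray
              E→F: F is gray → back edge
First back edge: E → F.

E→F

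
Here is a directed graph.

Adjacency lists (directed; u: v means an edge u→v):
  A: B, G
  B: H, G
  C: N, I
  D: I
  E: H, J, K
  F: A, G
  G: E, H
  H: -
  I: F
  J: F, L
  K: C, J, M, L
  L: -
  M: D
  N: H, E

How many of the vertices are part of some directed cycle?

12

A vertex is on a directed cycle iff it belongs to a strongly connected component of size ≥ 2 (or has a self-loop).
The vertices on cycles are {A, B, C, D, E, F, G, I, J, K, M, N} — 12 in total.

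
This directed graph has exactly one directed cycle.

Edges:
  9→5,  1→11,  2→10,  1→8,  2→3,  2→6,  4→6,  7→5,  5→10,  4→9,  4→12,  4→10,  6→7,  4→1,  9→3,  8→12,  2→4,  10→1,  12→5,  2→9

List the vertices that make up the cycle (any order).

1, 5, 8, 10, 12

DFS with gray/black marking from 1:
1 gray
  11 gray
  11 black
  8 gray
    12 gray
      5 gray
        10 gray
          10→1: 1 is gray → back edge
Back edge closes the cycle 1 → 8 → 12 → 5 → 10 → 1; its vertices are {1, 5, 8, 10, 12}.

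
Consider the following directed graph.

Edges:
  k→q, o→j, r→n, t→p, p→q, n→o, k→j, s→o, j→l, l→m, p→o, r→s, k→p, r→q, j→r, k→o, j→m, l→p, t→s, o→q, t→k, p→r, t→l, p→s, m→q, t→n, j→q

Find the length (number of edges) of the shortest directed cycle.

For each vertex v, BFS finds the shortest path from v back to v.
The shortest such closed walk is j → l → p → o → j, length 4.

4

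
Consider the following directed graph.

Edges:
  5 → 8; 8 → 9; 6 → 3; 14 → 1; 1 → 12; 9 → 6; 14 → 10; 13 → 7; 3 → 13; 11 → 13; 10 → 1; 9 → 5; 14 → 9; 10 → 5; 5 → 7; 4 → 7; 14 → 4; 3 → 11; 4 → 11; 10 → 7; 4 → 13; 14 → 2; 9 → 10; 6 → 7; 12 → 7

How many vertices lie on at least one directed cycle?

A vertex is on a directed cycle iff it belongs to a strongly connected component of size ≥ 2 (or has a self-loop).
The vertices on cycles are {5, 8, 9, 10} — 4 in total.

4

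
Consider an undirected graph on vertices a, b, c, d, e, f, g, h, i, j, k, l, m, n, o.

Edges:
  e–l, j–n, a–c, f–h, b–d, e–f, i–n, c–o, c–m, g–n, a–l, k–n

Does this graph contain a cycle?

No

DFS, tracking each vertex's parent; an edge to a visited non-parent vertex closes a cycle.
Start from b:
visit b (parent –)
  visit d (parent b)
    d–b: parent, skip
visit a (parent –)
  visit l (parent a)
    l–a: parent, skip
    visit e (parent l)
      visit f (parent e)
        f–e: parent, skip
        visit h (parent f)
          h–f: parent, skip
      e–l: parent, skip
  visit c (parent a)
    c–a: parent, skip
    visit o (parent c)
      o–c: parent, skip
    visit m (parent c)
      m–c: parent, skip
visit g (parent –)
  visit n (parent g)
    n–g: parent, skip
    visit k (parent n)
      k–n: parent, skip
    visit i (parent n)
      i–n: parent, skip
    visit j (parent n)
      j–n: parent, skip
No non-parent visited neighbor found — the graph is a forest.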